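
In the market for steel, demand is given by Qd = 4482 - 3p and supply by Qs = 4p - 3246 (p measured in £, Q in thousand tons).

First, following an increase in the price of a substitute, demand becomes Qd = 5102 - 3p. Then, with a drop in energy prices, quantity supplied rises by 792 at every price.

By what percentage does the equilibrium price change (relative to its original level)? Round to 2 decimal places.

-2.23

Original equilibrium: 4482 - 3p = 4p - 3246 gives 7728 = 7p, so p = 1104 and Q = 1170.
The new curves are Qd = 5102 - 3p (demand) and Qs = 4p - 2454 (supply).
New equilibrium: 5102 - 3p = 4p - 2454 ⇒ 7556 = 7p ⇒ p = 7556/7 ≈ 1079.4286, Q = 13046/7 ≈ 1863.7143.
%Δp = (1079.4286 − 1104) / 1104 × 100 = -2.23%.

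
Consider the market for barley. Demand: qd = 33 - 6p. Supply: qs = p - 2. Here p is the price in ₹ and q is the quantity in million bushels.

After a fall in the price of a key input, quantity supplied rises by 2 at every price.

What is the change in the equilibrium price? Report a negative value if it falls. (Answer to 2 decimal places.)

-0.29

Original equilibrium: 33 - 6p = p - 2 gives 35 = 7p, so p = 5 and q = 3.
After the shift, demand is qd = 33 - 6p and supply is qs = p.
New equilibrium: 33 - 6p = p ⇒ 33 = 7p ⇒ p = 33/7 ≈ 4.7143, q = 33/7 ≈ 4.7143.
Δp = 4.7143 − 5 = -0.29.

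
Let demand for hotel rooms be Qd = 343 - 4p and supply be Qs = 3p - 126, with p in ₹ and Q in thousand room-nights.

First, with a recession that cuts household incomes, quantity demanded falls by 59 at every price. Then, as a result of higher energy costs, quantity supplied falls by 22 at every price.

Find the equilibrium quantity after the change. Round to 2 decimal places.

37.14

Before the shock: 343 - 4p = 3p - 126 ⇒ 469 = 7p ⇒ p = 67, Q = 75.
The new curves are Qd = 284 - 4p (demand) and Qs = 3p - 148 (supply).
Setting them equal: 284 - 4p = 3p - 148 → 432 = 7p, so p = 432/7 ≈ 61.7143 and Q = 260/7 ≈ 37.1429.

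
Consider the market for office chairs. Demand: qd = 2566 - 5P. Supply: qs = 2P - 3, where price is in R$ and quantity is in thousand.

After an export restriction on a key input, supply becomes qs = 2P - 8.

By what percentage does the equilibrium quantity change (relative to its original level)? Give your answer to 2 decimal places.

Initially, 2566 - 5P = 2P - 3, so 2569 = 7P and P = 367, q = 731.
With the change applied: demand qd = 2566 - 5P, supply qs = 2P - 8.
Clearing the new market: 2566 - 5P = 2P - 8, so P = 2574/7 ≈ 367.7143 and q = 5092/7 ≈ 727.4286.
%Δq = (727.4286 − 731) / 731 × 100 = -0.49%.

-0.49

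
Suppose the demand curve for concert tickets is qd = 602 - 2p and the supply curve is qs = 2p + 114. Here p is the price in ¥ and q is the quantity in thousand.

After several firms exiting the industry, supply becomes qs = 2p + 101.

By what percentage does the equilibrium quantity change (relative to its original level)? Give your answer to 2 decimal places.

Initially, 602 - 2p = 2p + 114, so 488 = 4p and p = 122, q = 358.
With the change applied: demand qd = 602 - 2p, supply qs = 2p + 101.
Setting them equal: 602 - 2p = 2p + 101 → 501 = 4p, so p = 125.25 and q = 351.5.
%Δq = (351.5 − 358) / 358 × 100 = -1.82%.

-1.82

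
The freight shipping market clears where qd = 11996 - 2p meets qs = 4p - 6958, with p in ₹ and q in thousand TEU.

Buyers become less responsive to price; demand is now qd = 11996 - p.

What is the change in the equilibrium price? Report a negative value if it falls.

+631.8

Before the shock: 11996 - 2p = 4p - 6958 ⇒ 18954 = 6p ⇒ p = 3159, q = 5678.
After the shift, demand is qd = 11996 - p and supply is qs = 4p - 6958.
Clearing the new market: 11996 - p = 4p - 6958, so p = 3790.8 and q = 8205.2.
Δp = 3790.8 − 3159 = +631.8.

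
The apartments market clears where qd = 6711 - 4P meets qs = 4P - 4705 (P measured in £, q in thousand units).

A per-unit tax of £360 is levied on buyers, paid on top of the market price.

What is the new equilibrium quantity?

283

Solve the original market: 6711 - 4P = 4P - 4705, hence P = 1427 and q = 1003.
Since buyers pay the price plus the tax, the effective demand curve becomes qd = 5271 - 4P.
Clearing the new market: 5271 - 4P = 4P - 4705, so P = 1247 and q = 283.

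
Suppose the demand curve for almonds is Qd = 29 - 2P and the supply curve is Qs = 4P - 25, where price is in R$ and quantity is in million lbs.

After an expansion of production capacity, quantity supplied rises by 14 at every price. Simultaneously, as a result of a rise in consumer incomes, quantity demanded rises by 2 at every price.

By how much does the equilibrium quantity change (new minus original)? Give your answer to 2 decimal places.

+6.00

Before the shock: 29 - 2P = 4P - 25 ⇒ 54 = 6P ⇒ P = 9, Q = 11.
The new curves are Qd = 31 - 2P (demand) and Qs = 4P - 11 (supply).
New equilibrium: 31 - 2P = 4P - 11 ⇒ 42 = 6P ⇒ P = 7, Q = 17.
ΔQ = 17 − 11 = +6.00.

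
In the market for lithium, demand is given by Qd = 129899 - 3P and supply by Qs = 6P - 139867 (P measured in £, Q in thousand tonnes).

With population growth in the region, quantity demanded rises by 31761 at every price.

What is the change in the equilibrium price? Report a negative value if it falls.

Before the shock: 129899 - 3P = 6P - 139867 ⇒ 269766 = 9P ⇒ P = 29974, Q = 39977.
With the change applied: demand Qd = 161660 - 3P, supply Qs = 6P - 139867.
Equate the new curves: 161660 - 3P = 6P - 139867, giving 301527 = 9P, P = 33503, Q = 61151.
ΔP = 33503 − 29974 = +3529.

+3529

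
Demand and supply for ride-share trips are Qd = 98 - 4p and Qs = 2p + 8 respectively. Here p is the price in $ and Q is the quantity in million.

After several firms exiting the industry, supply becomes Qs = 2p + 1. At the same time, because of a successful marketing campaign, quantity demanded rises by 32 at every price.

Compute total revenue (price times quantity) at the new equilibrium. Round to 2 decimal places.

Solve the original market: 98 - 4p = 2p + 8, hence p = 15 and Q = 38.
With the change applied: demand Qd = 130 - 4p, supply Qs = 2p + 1.
Equate the new curves: 130 - 4p = 2p + 1, giving 129 = 6p, p = 21.5, Q = 44.
New expenditure = 21.5 × 44 = 946.00.

946.00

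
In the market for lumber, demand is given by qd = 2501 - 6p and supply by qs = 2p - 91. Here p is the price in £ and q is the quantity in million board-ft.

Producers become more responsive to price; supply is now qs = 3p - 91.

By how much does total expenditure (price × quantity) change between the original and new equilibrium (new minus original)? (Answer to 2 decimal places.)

Before the shock: 2501 - 6p = 2p - 91 ⇒ 2592 = 8p ⇒ p = 324, q = 557.
After the shift, demand is qd = 2501 - 6p and supply is qs = 3p - 91.
Equate the new curves: 2501 - 6p = 3p - 91, giving 2592 = 9p, p = 288, q = 773.
Expenditure moves from 324×557 = 180468 to 288×773 = 222624; change = +42156.00.

+42156.00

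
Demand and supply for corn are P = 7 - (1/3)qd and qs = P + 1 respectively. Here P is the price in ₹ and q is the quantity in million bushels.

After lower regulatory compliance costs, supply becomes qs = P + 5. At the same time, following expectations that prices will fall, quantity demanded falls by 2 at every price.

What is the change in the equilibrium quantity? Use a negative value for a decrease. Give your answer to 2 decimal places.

Original equilibrium: 21 - 3P = P + 1 gives 20 = 4P, so P = 5 and q = 6.
After the shift, demand is qd = 19 - 3P and supply is qs = P + 5.
New equilibrium: 19 - 3P = P + 5 ⇒ 14 = 4P ⇒ P = 3.5, q = 8.5.
Δq = 8.5 − 6 = +2.50.

+2.50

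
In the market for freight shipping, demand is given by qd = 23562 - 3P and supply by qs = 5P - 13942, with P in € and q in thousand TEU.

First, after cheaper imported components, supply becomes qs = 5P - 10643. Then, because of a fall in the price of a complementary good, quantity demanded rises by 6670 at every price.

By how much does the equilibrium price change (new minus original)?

+421.375

Initially, 23562 - 3P = 5P - 13942, so 37504 = 8P and P = 4688, q = 9498.
After the shift, demand is qd = 30232 - 3P and supply is qs = 5P - 10643.
Setting them equal: 30232 - 3P = 5P - 10643 → 40875 = 8P, so P = 5109.375 and q = 14903.875.
ΔP = 5109.375 − 4688 = +421.375.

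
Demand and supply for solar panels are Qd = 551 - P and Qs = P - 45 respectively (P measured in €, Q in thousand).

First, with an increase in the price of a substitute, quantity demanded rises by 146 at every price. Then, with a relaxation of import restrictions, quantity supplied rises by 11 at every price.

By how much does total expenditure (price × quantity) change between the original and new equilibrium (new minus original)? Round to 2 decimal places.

+45769.25

Before the shock: 551 - P = P - 45 ⇒ 596 = 2P ⇒ P = 298, Q = 253.
The new curves are Qd = 697 - P (demand) and Qs = P - 34 (supply).
Setting them equal: 697 - P = P - 34 → 731 = 2P, so P = 365.5 and Q = 331.5.
Expenditure moves from 298×253 = 75394 to 365.5×331.5 = 121163.25; change = +45769.25.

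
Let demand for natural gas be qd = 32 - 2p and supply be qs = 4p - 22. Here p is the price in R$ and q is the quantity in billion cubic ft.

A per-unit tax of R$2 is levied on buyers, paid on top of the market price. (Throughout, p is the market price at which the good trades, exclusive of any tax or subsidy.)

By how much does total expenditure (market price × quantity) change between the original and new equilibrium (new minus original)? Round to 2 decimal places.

Solve the original market: 32 - 2p = 4p - 22, hence p = 9 and q = 14.
Since buyers pay the price plus the tax, the effective demand curve becomes qd = 28 - 2p.
Clearing the new market: 28 - 2p = 4p - 22, so p = 25/3 ≈ 8.3333 and q = 34/3 ≈ 11.3333.
Expenditure moves from 9×14 = 126 to 8.3333×11.3333 = 94.4444; change = -31.56.

-31.56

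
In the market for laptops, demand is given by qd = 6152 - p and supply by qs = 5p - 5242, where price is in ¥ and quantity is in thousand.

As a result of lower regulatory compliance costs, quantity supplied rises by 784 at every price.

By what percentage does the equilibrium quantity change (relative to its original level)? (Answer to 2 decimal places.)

Solve the original market: 6152 - p = 5p - 5242, hence p = 1899 and q = 4253.
The new curves are qd = 6152 - p (demand) and qs = 5p - 4458 (supply).
Clearing the new market: 6152 - p = 5p - 4458, so p = 5305/3 ≈ 1768.3333 and q = 13151/3 ≈ 4383.6667.
%Δq = (4383.6667 − 4253) / 4253 × 100 = +3.07%.

+3.07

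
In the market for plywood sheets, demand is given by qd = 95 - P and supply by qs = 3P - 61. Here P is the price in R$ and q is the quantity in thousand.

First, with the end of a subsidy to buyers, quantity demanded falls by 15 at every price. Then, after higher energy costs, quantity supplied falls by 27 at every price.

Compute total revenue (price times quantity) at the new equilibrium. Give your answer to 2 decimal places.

Before the shock: 95 - P = 3P - 61 ⇒ 156 = 4P ⇒ P = 39, q = 56.
After the shift, demand is qd = 80 - P and supply is qs = 3P - 88.
Setting them equal: 80 - P = 3P - 88 → 168 = 4P, so P = 42 and q = 38.
New expenditure = 42 × 38 = 1596.00.

1596.00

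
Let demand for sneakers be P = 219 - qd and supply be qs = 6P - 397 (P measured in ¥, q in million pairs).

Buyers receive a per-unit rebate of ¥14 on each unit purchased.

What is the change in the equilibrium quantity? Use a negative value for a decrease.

+12

Solve the original market: 219 - P = 6P - 397, hence P = 88 and q = 131.
Since buyers' out-of-pocket price is the market price minus the rebate, the effective demand curve becomes qd = 233 - P.
Clearing the new market: 233 - P = 6P - 397, so P = 90 and q = 143.
Δq = 143 − 131 = +12.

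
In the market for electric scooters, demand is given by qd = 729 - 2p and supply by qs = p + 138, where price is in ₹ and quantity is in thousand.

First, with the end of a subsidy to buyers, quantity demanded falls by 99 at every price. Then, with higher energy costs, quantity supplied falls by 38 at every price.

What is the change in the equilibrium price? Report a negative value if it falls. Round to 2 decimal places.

Original equilibrium: 729 - 2p = p + 138 gives 591 = 3p, so p = 197 and q = 335.
After the shift, demand is qd = 630 - 2p and supply is qs = p + 100.
New equilibrium: 630 - 2p = p + 100 ⇒ 530 = 3p ⇒ p = 530/3 ≈ 176.6667, q = 830/3 ≈ 276.6667.
Δp = 176.6667 − 197 = -20.33.

-20.33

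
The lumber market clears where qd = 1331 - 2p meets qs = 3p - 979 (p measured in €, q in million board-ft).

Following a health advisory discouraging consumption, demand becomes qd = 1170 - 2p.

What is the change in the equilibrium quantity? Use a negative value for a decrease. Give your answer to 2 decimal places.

-96.60

Initially, 1331 - 2p = 3p - 979, so 2310 = 5p and p = 462, q = 407.
The shock moves the curves to qd = 1170 - 2p and qs = 3p - 979.
Setting them equal: 1170 - 2p = 3p - 979 → 2149 = 5p, so p = 429.8 and q = 310.4.
Δq = 310.4 − 407 = -96.60.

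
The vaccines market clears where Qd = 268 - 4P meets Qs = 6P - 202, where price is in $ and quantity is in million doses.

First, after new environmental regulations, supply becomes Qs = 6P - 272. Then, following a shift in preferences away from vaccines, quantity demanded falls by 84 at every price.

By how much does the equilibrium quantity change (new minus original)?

Solve the original market: 268 - 4P = 6P - 202, hence P = 47 and Q = 80.
After the shift, demand is Qd = 184 - 4P and supply is Qs = 6P - 272.
Equate the new curves: 184 - 4P = 6P - 272, giving 456 = 10P, P = 45.6, Q = 1.6.
ΔQ = 1.6 − 80 = -78.4.

-78.4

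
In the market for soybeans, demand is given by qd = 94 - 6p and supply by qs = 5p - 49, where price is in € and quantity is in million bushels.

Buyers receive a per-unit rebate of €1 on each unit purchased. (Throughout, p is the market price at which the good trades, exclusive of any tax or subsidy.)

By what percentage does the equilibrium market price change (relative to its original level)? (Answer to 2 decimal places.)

+4.20

Before the shock: 94 - 6p = 5p - 49 ⇒ 143 = 11p ⇒ p = 13, q = 16.
Since buyers' out-of-pocket price is the market price minus the rebate, the effective demand curve becomes qd = 100 - 6p.
Equate the new curves: 100 - 6p = 5p - 49, giving 149 = 11p, p = 149/11 ≈ 13.5455, q = 206/11 ≈ 18.7273.
%Δp = (13.5455 − 13) / 13 × 100 = +4.20%.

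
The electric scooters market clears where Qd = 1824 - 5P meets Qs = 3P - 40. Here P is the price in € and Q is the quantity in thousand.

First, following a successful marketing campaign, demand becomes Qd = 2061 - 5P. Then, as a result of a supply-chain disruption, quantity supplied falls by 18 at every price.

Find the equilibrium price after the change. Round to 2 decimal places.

264.88

Original equilibrium: 1824 - 5P = 3P - 40 gives 1864 = 8P, so P = 233 and Q = 659.
After the shift, demand is Qd = 2061 - 5P and supply is Qs = 3P - 58.
Setting them equal: 2061 - 5P = 3P - 58 → 2119 = 8P, so P = 264.875 and Q = 736.625.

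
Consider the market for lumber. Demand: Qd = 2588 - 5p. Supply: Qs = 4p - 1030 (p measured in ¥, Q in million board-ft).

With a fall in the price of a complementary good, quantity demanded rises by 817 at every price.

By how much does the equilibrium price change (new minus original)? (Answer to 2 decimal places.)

Initially, 2588 - 5p = 4p - 1030, so 3618 = 9p and p = 402, Q = 578.
With the change applied: demand Qd = 3405 - 5p, supply Qs = 4p - 1030.
Clearing the new market: 3405 - 5p = 4p - 1030, so p = 4435/9 ≈ 492.7778 and Q = 8470/9 ≈ 941.1111.
Δp = 492.7778 − 402 = +90.78.

+90.78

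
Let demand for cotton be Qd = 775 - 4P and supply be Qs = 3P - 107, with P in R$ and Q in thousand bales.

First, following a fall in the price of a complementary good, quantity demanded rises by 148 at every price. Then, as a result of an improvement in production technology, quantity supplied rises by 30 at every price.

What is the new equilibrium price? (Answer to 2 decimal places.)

142.86

Original equilibrium: 775 - 4P = 3P - 107 gives 882 = 7P, so P = 126 and Q = 271.
After the shift, demand is Qd = 923 - 4P and supply is Qs = 3P - 77.
Clearing the new market: 923 - 4P = 3P - 77, so P = 1000/7 ≈ 142.8571 and Q = 2461/7 ≈ 351.5714.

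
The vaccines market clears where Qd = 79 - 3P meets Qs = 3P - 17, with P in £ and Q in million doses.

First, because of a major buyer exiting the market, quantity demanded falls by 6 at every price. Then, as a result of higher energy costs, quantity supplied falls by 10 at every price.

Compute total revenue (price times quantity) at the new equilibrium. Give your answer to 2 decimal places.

383.33

Original equilibrium: 79 - 3P = 3P - 17 gives 96 = 6P, so P = 16 and Q = 31.
The shock moves the curves to Qd = 73 - 3P and Qs = 3P - 27.
New equilibrium: 73 - 3P = 3P - 27 ⇒ 100 = 6P ⇒ P = 50/3 ≈ 16.6667, Q = 23.
New expenditure = 16.6667 × 23 = 383.33.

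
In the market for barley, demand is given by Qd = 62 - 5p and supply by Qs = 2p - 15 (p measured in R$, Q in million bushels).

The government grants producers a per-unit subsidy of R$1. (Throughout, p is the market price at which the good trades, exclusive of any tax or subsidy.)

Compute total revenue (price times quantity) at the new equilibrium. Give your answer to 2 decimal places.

Before the shock: 62 - 5p = 2p - 15 ⇒ 77 = 7p ⇒ p = 11, Q = 7.
Since sellers receive the price plus the subsidy, the effective supply curve becomes Qs = 2p - 13.
New equilibrium: 62 - 5p = 2p - 13 ⇒ 75 = 7p ⇒ p = 75/7 ≈ 10.7143, Q = 59/7 ≈ 8.4286.
New expenditure = 10.7143 × 8.4286 = 90.31.

90.31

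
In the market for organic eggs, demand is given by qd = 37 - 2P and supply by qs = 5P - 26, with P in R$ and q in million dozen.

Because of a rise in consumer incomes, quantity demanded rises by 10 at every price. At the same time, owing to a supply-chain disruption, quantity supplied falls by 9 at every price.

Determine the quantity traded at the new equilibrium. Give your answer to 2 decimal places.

23.57

Initially, 37 - 2P = 5P - 26, so 63 = 7P and P = 9, q = 19.
The shock moves the curves to qd = 47 - 2P and qs = 5P - 35.
Clearing the new market: 47 - 2P = 5P - 35, so P = 82/7 ≈ 11.7143 and q = 165/7 ≈ 23.5714.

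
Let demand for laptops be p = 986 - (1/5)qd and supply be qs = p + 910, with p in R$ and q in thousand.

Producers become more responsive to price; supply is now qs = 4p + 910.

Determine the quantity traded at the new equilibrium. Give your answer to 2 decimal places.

Before the shock: 4930 - 5p = p + 910 ⇒ 4020 = 6p ⇒ p = 670, q = 1580.
With the change applied: demand qd = 4930 - 5p, supply qs = 4p + 910.
New equilibrium: 4930 - 5p = 4p + 910 ⇒ 4020 = 9p ⇒ p = 1340/3 ≈ 446.6667, q = 8090/3 ≈ 2696.6667.

2696.67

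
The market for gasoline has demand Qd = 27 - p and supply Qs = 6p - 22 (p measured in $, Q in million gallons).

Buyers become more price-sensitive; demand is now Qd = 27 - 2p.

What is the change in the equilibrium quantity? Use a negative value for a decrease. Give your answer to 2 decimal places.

Solve the original market: 27 - p = 6p - 22, hence p = 7 and Q = 20.
With the change applied: demand Qd = 27 - 2p, supply Qs = 6p - 22.
Equate the new curves: 27 - 2p = 6p - 22, giving 49 = 8p, p = 6.125, Q = 14.75.
ΔQ = 14.75 − 20 = -5.25.

-5.25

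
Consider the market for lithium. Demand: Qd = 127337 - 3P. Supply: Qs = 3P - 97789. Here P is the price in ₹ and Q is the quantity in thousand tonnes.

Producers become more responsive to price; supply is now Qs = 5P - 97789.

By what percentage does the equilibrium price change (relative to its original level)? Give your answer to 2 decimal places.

Solve the original market: 127337 - 3P = 3P - 97789, hence P = 37521 and Q = 14774.
After the shift, demand is Qd = 127337 - 3P and supply is Qs = 5P - 97789.
Setting them equal: 127337 - 3P = 5P - 97789 → 225126 = 8P, so P = 28140.75 and Q = 42914.75.
%ΔP = (28140.75 − 37521) / 37521 × 100 = -25.00%.

-25.00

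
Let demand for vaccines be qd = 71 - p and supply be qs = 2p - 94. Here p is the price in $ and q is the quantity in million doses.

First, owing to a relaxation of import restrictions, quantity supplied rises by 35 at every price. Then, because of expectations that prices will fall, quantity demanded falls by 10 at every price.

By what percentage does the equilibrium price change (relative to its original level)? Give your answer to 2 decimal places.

Initially, 71 - p = 2p - 94, so 165 = 3p and p = 55, q = 16.
The new curves are qd = 61 - p (demand) and qs = 2p - 59 (supply).
Setting them equal: 61 - p = 2p - 59 → 120 = 3p, so p = 40 and q = 21.
%Δp = (40 − 55) / 55 × 100 = -27.27%.

-27.27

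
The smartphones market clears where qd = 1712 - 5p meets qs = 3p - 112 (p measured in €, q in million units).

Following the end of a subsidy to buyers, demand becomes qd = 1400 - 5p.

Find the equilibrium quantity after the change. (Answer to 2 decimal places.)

455.00

Original equilibrium: 1712 - 5p = 3p - 112 gives 1824 = 8p, so p = 228 and q = 572.
After the shift, demand is qd = 1400 - 5p and supply is qs = 3p - 112.
New equilibrium: 1400 - 5p = 3p - 112 ⇒ 1512 = 8p ⇒ p = 189, q = 455.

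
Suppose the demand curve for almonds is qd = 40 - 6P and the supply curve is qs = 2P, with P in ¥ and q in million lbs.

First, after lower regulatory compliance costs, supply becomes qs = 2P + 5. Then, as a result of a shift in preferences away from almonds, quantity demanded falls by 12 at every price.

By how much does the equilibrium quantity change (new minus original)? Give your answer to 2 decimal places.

Before the shock: 40 - 6P = 2P ⇒ 40 = 8P ⇒ P = 5, q = 10.
The shock moves the curves to qd = 28 - 6P and qs = 2P + 5.
Setting them equal: 28 - 6P = 2P + 5 → 23 = 8P, so P = 2.875 and q = 10.75.
Δq = 10.75 − 10 = +0.75.

+0.75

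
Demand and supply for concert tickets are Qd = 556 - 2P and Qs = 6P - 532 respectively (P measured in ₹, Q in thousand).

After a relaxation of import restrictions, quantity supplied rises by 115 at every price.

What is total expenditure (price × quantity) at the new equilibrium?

Initially, 556 - 2P = 6P - 532, so 1088 = 8P and P = 136, Q = 284.
With the change applied: demand Qd = 556 - 2P, supply Qs = 6P - 417.
Clearing the new market: 556 - 2P = 6P - 417, so P = 121.625 and Q = 312.75.
New expenditure = 121.625 × 312.75 = 38038.21875.

38038.21875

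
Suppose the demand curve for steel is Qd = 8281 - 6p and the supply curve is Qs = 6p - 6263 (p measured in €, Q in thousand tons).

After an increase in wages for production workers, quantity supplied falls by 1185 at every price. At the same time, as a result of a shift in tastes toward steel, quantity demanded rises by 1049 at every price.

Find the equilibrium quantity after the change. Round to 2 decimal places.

Solve the original market: 8281 - 6p = 6p - 6263, hence p = 1212 and Q = 1009.
The new curves are Qd = 9330 - 6p (demand) and Qs = 6p - 7448 (supply).
Clearing the new market: 9330 - 6p = 6p - 7448, so p = 8389/6 ≈ 1398.1667 and Q = 941.

941.00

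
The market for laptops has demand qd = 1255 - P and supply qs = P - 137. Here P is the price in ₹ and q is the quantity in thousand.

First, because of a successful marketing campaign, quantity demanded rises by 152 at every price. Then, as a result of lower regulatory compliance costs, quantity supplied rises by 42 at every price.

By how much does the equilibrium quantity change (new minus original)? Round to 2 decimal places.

Initially, 1255 - P = P - 137, so 1392 = 2P and P = 696, q = 559.
With the change applied: demand qd = 1407 - P, supply qs = P - 95.
Setting them equal: 1407 - P = P - 95 → 1502 = 2P, so P = 751 and q = 656.
Δq = 656 − 559 = +97.00.

+97.00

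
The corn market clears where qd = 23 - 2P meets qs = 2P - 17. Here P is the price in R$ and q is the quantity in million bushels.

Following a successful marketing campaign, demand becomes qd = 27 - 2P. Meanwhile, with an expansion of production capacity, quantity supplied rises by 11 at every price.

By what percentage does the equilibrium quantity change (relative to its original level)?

Solve the original market: 23 - 2P = 2P - 17, hence P = 10 and q = 3.
With the change applied: demand qd = 27 - 2P, supply qs = 2P - 6.
Equate the new curves: 27 - 2P = 2P - 6, giving 33 = 4P, P = 8.25, q = 10.5.
%Δq = (10.5 − 3) / 3 × 100 = +250%.

+250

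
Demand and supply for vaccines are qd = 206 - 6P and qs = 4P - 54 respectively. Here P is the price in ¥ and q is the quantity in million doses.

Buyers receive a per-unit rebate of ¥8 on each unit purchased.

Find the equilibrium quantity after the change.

69.2

Initially, 206 - 6P = 4P - 54, so 260 = 10P and P = 26, q = 50.
Since buyers' out-of-pocket price is the market price minus the rebate, the effective demand curve becomes qd = 254 - 6P.
New equilibrium: 254 - 6P = 4P - 54 ⇒ 308 = 10P ⇒ P = 30.8, q = 69.2.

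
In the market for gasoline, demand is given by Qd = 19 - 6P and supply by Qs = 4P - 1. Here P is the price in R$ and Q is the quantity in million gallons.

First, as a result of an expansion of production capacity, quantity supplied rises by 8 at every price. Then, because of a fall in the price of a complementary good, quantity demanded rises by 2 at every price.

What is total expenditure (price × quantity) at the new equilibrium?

Solve the original market: 19 - 6P = 4P - 1, hence P = 2 and Q = 7.
With the change applied: demand Qd = 21 - 6P, supply Qs = 4P + 7.
Setting them equal: 21 - 6P = 4P + 7 → 14 = 10P, so P = 1.4 and Q = 12.6.
New expenditure = 1.4 × 12.6 = 17.64.

17.64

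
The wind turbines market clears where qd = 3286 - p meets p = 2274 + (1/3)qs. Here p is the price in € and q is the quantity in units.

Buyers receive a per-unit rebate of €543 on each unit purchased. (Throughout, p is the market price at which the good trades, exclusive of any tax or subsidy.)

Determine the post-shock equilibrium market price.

2662.75

Before the shock: 3286 - p = 3p - 6822 ⇒ 10108 = 4p ⇒ p = 2527, q = 759.
Since buyers' out-of-pocket price is the market price minus the rebate, the effective demand curve becomes qd = 3829 - p.
New equilibrium: 3829 - p = 3p - 6822 ⇒ 10651 = 4p ⇒ p = 2662.75, q = 1166.25.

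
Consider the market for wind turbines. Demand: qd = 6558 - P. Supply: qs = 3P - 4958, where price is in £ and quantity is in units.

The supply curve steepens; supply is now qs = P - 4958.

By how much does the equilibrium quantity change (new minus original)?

-2879

Original equilibrium: 6558 - P = 3P - 4958 gives 11516 = 4P, so P = 2879 and q = 3679.
The new curves are qd = 6558 - P (demand) and qs = P - 4958 (supply).
Clearing the new market: 6558 - P = P - 4958, so P = 5758 and q = 800.
Δq = 800 − 3679 = -2879.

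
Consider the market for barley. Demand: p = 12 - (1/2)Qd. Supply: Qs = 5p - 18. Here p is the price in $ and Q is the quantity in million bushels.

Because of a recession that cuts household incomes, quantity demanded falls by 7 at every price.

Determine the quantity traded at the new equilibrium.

Before the shock: 24 - 2p = 5p - 18 ⇒ 42 = 7p ⇒ p = 6, Q = 12.
The shock moves the curves to Qd = 17 - 2p and Qs = 5p - 18.
Equate the new curves: 17 - 2p = 5p - 18, giving 35 = 7p, p = 5, Q = 7.

7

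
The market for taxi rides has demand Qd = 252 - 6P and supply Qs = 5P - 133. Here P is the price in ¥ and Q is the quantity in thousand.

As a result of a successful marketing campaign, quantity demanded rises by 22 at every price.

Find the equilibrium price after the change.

37

Original equilibrium: 252 - 6P = 5P - 133 gives 385 = 11P, so P = 35 and Q = 42.
With the change applied: demand Qd = 274 - 6P, supply Qs = 5P - 133.
Clearing the new market: 274 - 6P = 5P - 133, so P = 37 and Q = 52.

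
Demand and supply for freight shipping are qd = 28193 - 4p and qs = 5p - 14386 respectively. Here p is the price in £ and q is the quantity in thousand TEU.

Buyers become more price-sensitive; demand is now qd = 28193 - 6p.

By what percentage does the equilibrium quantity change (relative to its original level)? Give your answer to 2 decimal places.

-46.40

Initially, 28193 - 4p = 5p - 14386, so 42579 = 9p and p = 4731, q = 9269.
After the shift, demand is qd = 28193 - 6p and supply is qs = 5p - 14386.
New equilibrium: 28193 - 6p = 5p - 14386 ⇒ 42579 = 11p ⇒ p = 42579/11 ≈ 3870.8182, q = 54649/11 ≈ 4968.0909.
%Δq = (4968.0909 − 9269) / 9269 × 100 = -46.40%.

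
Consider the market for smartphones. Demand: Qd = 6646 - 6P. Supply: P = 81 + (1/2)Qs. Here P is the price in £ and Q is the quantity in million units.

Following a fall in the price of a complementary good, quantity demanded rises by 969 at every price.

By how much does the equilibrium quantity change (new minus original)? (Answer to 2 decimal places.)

Original equilibrium: 6646 - 6P = 2P - 162 gives 6808 = 8P, so P = 851 and Q = 1540.
The shock moves the curves to Qd = 7615 - 6P and Qs = 2P - 162.
New equilibrium: 7615 - 6P = 2P - 162 ⇒ 7777 = 8P ⇒ P = 972.125, Q = 1782.25.
ΔQ = 1782.25 − 1540 = +242.25.

+242.25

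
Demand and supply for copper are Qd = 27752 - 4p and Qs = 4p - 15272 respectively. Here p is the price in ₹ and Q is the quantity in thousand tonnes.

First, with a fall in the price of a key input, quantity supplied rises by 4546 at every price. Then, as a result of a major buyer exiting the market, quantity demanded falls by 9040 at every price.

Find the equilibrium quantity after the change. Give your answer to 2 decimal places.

Initially, 27752 - 4p = 4p - 15272, so 43024 = 8p and p = 5378, Q = 6240.
The shock moves the curves to Qd = 18712 - 4p and Qs = 4p - 10726.
Equate the new curves: 18712 - 4p = 4p - 10726, giving 29438 = 8p, p = 3679.75, Q = 3993.

3993.00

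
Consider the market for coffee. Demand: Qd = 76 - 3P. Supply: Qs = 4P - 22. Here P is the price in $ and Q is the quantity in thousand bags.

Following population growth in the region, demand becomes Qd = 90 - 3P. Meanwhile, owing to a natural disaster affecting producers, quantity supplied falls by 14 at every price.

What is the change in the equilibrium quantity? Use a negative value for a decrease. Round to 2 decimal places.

+2.00

Before the shock: 76 - 3P = 4P - 22 ⇒ 98 = 7P ⇒ P = 14, Q = 34.
With the change applied: demand Qd = 90 - 3P, supply Qs = 4P - 36.
Equate the new curves: 90 - 3P = 4P - 36, giving 126 = 7P, P = 18, Q = 36.
ΔQ = 36 − 34 = +2.00.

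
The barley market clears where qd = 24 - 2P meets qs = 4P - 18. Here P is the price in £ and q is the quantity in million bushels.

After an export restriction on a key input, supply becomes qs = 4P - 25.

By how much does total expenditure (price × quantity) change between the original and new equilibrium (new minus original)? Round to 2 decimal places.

Solve the original market: 24 - 2P = 4P - 18, hence P = 7 and q = 10.
The shock moves the curves to qd = 24 - 2P and qs = 4P - 25.
Setting them equal: 24 - 2P = 4P - 25 → 49 = 6P, so P = 49/6 ≈ 8.1667 and q = 23/3 ≈ 7.6667.
Expenditure moves from 7×10 = 70 to 8.1667×7.6667 = 62.6111; change = -7.39.

-7.39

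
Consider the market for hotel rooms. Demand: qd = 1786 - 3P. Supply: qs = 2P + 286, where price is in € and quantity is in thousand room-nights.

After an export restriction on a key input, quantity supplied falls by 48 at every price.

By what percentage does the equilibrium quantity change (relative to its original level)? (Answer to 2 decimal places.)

-3.25

Solve the original market: 1786 - 3P = 2P + 286, hence P = 300 and q = 886.
The new curves are qd = 1786 - 3P (demand) and qs = 2P + 238 (supply).
New equilibrium: 1786 - 3P = 2P + 238 ⇒ 1548 = 5P ⇒ P = 309.6, q = 857.2.
%Δq = (857.2 − 886) / 886 × 100 = -3.25%.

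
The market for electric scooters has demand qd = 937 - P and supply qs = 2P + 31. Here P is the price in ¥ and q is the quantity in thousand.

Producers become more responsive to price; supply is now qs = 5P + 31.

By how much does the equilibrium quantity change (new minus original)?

Initially, 937 - P = 2P + 31, so 906 = 3P and P = 302, q = 635.
With the change applied: demand qd = 937 - P, supply qs = 5P + 31.
Setting them equal: 937 - P = 5P + 31 → 906 = 6P, so P = 151 and q = 786.
Δq = 786 − 635 = +151.

+151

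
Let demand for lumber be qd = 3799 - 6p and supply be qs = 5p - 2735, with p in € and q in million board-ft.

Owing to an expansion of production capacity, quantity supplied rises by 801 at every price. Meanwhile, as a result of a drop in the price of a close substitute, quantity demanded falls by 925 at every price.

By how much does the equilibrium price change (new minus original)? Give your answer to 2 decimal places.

-156.91

Original equilibrium: 3799 - 6p = 5p - 2735 gives 6534 = 11p, so p = 594 and q = 235.
The new curves are qd = 2874 - 6p (demand) and qs = 5p - 1934 (supply).
Setting them equal: 2874 - 6p = 5p - 1934 → 4808 = 11p, so p = 4808/11 ≈ 437.0909 and q = 2766/11 ≈ 251.4545.
Δp = 437.0909 − 594 = -156.91.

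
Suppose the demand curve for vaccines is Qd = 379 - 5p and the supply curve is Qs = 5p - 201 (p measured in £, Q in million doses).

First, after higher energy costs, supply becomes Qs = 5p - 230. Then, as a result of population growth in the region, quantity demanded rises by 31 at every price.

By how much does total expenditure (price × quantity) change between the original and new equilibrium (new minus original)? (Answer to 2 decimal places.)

Before the shock: 379 - 5p = 5p - 201 ⇒ 580 = 10p ⇒ p = 58, Q = 89.
The shock moves the curves to Qd = 410 - 5p and Qs = 5p - 230.
Setting them equal: 410 - 5p = 5p - 230 → 640 = 10p, so p = 64 and Q = 90.
Expenditure moves from 58×89 = 5162 to 64×90 = 5760; change = +598.00.

+598.00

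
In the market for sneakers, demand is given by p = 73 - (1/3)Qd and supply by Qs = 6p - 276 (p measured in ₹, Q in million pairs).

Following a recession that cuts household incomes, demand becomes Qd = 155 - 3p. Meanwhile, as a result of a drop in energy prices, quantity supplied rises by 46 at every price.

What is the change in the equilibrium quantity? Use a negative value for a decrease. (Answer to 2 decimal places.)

Original equilibrium: 219 - 3p = 6p - 276 gives 495 = 9p, so p = 55 and Q = 54.
The shock moves the curves to Qd = 155 - 3p and Qs = 6p - 230.
New equilibrium: 155 - 3p = 6p - 230 ⇒ 385 = 9p ⇒ p = 385/9 ≈ 42.7778, Q = 80/3 ≈ 26.6667.
ΔQ = 26.6667 − 54 = -27.33.

-27.33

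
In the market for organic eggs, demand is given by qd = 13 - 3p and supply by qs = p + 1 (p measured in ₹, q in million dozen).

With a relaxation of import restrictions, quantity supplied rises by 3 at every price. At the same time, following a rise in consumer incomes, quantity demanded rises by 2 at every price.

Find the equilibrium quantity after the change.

Original equilibrium: 13 - 3p = p + 1 gives 12 = 4p, so p = 3 and q = 4.
The shock moves the curves to qd = 15 - 3p and qs = p + 4.
Setting them equal: 15 - 3p = p + 4 → 11 = 4p, so p = 2.75 and q = 6.75.

6.75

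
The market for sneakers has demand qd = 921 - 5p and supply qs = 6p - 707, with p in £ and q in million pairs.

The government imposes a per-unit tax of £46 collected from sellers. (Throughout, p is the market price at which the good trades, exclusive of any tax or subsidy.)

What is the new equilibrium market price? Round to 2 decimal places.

Solve the original market: 921 - 5p = 6p - 707, hence p = 148 and q = 181.
Since sellers keep the price net of the tax, the effective supply curve becomes qs = 6p - 983.
Setting them equal: 921 - 5p = 6p - 983 → 1904 = 11p, so p = 1904/11 ≈ 173.0909 and q = 611/11 ≈ 55.5455.

173.09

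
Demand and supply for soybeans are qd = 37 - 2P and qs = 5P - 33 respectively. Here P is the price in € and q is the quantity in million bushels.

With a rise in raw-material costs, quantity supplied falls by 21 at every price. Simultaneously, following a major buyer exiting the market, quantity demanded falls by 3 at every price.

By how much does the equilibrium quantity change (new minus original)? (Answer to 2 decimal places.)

-8.14

Solve the original market: 37 - 2P = 5P - 33, hence P = 10 and q = 17.
The new curves are qd = 34 - 2P (demand) and qs = 5P - 54 (supply).
Clearing the new market: 34 - 2P = 5P - 54, so P = 88/7 ≈ 12.5714 and q = 62/7 ≈ 8.8571.
Δq = 8.8571 − 17 = -8.14.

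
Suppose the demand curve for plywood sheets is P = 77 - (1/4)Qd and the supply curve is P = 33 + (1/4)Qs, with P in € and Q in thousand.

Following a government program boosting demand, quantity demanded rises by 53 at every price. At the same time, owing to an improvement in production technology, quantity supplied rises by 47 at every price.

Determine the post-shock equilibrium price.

Before the shock: 308 - 4P = 4P - 132 ⇒ 440 = 8P ⇒ P = 55, Q = 88.
With the change applied: demand Qd = 361 - 4P, supply Qs = 4P - 85.
Setting them equal: 361 - 4P = 4P - 85 → 446 = 8P, so P = 55.75 and Q = 138.

55.75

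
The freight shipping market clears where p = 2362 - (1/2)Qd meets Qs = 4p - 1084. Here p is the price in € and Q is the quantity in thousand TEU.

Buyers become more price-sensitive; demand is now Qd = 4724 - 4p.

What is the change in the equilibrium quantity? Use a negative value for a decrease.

Solve the original market: 4724 - 2p = 4p - 1084, hence p = 968 and Q = 2788.
The shock moves the curves to Qd = 4724 - 4p and Qs = 4p - 1084.
Equate the new curves: 4724 - 4p = 4p - 1084, giving 5808 = 8p, p = 726, Q = 1820.
ΔQ = 1820 − 2788 = -968.

-968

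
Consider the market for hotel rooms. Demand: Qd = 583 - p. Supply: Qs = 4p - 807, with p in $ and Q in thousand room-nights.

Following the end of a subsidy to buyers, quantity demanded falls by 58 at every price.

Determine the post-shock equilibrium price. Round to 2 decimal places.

Initially, 583 - p = 4p - 807, so 1390 = 5p and p = 278, Q = 305.
After the shift, demand is Qd = 525 - p and supply is Qs = 4p - 807.
Setting them equal: 525 - p = 4p - 807 → 1332 = 5p, so p = 266.4 and Q = 258.6.

266.40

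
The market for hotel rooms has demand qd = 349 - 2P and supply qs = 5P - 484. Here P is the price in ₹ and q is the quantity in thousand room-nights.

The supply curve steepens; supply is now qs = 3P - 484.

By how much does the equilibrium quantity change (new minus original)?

-95.2

Solve the original market: 349 - 2P = 5P - 484, hence P = 119 and q = 111.
With the change applied: demand qd = 349 - 2P, supply qs = 3P - 484.
New equilibrium: 349 - 2P = 3P - 484 ⇒ 833 = 5P ⇒ P = 166.6, q = 15.8.
Δq = 15.8 − 111 = -95.2.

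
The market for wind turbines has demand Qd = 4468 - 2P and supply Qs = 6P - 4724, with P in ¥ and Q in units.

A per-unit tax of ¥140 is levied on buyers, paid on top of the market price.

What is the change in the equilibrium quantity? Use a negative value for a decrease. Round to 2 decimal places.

Solve the original market: 4468 - 2P = 6P - 4724, hence P = 1149 and Q = 2170.
Since buyers pay the price plus the tax, the effective demand curve becomes Qd = 4188 - 2P.
New equilibrium: 4188 - 2P = 6P - 4724 ⇒ 8912 = 8P ⇒ P = 1114, Q = 1960.
ΔQ = 1960 − 2170 = -210.00.

-210.00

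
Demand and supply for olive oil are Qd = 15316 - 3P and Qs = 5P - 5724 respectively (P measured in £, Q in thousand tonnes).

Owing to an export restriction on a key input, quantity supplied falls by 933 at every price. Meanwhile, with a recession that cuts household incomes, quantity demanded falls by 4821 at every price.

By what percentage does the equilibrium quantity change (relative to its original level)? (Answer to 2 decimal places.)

-45.29

Solve the original market: 15316 - 3P = 5P - 5724, hence P = 2630 and Q = 7426.
The new curves are Qd = 10495 - 3P (demand) and Qs = 5P - 6657 (supply).
New equilibrium: 10495 - 3P = 5P - 6657 ⇒ 17152 = 8P ⇒ P = 2144, Q = 4063.
%ΔQ = (4063 − 7426) / 7426 × 100 = -45.29%.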